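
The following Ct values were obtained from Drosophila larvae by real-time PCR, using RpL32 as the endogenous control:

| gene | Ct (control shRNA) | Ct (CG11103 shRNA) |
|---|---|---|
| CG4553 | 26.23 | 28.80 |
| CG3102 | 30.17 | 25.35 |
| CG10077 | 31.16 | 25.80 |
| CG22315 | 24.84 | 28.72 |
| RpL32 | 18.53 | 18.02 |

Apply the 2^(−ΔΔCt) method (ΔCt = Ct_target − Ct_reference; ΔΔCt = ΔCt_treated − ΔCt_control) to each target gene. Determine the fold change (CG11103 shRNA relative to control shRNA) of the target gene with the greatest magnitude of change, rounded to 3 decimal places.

CG4553: ΔΔCt = (28.80−18.02) − (26.23−18.53) = 10.78 − 7.70 = 3.08; fold change = 2^-3.08 = 0.118
CG3102: ΔΔCt = (25.35−18.02) − (30.17−18.53) = 7.33 − 11.64 = -4.31; fold change = 2^4.31 = 19.835
CG10077: ΔΔCt = (25.80−18.02) − (31.16−18.53) = 7.78 − 12.63 = -4.85; fold change = 2^4.85 = 28.840
CG22315: ΔΔCt = (28.72−18.02) − (24.84−18.53) = 10.70 − 6.31 = 4.39; fold change = 2^-4.39 = 0.048
CG10077 has the largest |ΔΔCt| = 4.85.

28.840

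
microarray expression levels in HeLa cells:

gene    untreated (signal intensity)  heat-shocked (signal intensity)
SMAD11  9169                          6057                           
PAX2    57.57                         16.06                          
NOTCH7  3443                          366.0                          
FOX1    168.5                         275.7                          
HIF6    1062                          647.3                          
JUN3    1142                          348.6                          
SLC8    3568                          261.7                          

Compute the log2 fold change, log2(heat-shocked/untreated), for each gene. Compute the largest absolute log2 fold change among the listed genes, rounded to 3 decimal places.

log2(6057/9169) = -0.598  (SMAD11)
log2(16.06/57.57) = -1.842  (PAX2)
log2(366.0/3443) = -3.234  (NOTCH7)
log2(275.7/168.5) = 0.710  (FOX1)
log2(647.3/1062) = -0.714  (HIF6)
log2(348.6/1142) = -1.712  (JUN3)
log2(261.7/3568) = -3.769  (SLC8)
The largest magnitude belongs to SLC8.

3.769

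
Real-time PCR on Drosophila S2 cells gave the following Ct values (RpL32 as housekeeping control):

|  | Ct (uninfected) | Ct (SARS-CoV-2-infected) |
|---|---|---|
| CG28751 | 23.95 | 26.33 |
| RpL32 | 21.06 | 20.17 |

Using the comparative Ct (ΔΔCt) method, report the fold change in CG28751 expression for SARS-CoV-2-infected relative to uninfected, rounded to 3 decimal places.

ΔCt(uninfected) = 23.950 − 21.060 = 2.890
ΔCt(SARS-CoV-2-infected) = 26.330 − 20.170 = 6.160
ΔΔCt = 6.160 − 2.890 = 3.270
Fold change = 2^(−3.270) = 0.1037

0.104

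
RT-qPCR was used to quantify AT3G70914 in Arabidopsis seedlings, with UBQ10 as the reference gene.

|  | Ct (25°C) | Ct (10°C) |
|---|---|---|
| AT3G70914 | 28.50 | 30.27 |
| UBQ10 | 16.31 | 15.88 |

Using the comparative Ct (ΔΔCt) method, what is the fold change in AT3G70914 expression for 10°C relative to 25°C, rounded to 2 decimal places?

0.22

ΔCt(25°C) = 28.500 − 16.310 = 12.190
ΔCt(10°C) = 30.270 − 15.880 = 14.390
ΔΔCt = 14.390 − 12.190 = 2.200
Fold change = 2^(−2.200) = 0.218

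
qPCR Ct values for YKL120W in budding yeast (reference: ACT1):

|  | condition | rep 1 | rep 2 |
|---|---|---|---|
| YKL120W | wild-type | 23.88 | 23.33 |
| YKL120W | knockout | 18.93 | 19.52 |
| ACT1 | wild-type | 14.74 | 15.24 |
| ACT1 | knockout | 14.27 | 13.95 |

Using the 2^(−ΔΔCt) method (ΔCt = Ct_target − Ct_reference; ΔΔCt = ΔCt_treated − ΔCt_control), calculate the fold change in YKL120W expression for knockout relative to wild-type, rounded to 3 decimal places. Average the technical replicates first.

11.314

Mean Ct: YKL120W wild-type 23.605; YKL120W knockout 19.225; ACT1 wild-type 14.990; ACT1 knockout 14.110
ΔCt(wild-type) = 23.605 − 14.990 = 8.615
ΔCt(knockout) = 19.225 − 14.110 = 5.115
ΔΔCt = 5.115 − 8.615 = -3.500
Fold change = 2^(−(-3.500)) = 2^3.500 = 11.3137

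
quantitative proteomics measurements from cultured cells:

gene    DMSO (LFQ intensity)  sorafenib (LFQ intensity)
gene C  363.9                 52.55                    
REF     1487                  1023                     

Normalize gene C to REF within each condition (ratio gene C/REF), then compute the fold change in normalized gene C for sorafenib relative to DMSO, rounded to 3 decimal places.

gene C/REF (DMSO) = 363.9 / 1487 = 0.24472
gene C/REF (sorafenib) = 52.55 / 1023 = 0.051369
Fold change = 0.051369 / 0.24472 = 0.2099

0.210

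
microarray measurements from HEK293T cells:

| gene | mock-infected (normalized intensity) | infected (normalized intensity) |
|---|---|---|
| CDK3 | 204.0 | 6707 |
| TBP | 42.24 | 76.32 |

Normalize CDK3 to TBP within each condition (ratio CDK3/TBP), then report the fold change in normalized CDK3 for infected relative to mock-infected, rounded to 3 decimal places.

CDK3/TBP (mock-infected) = 204.0 / 42.24 = 4.8295
CDK3/TBP (infected) = 6707 / 76.32 = 87.88
Fold change = 87.88 / 4.8295 = 18.1963

18.196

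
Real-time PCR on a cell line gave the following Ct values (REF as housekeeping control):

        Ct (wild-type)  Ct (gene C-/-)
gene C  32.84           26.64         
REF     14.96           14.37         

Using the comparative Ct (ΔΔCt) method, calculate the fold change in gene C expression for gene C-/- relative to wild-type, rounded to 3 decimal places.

48.840

ΔCt(wild-type) = 32.840 − 14.960 = 17.880
ΔCt(gene C-/-) = 26.640 − 14.370 = 12.270
ΔΔCt = 12.270 − 17.880 = -5.610
Fold change = 2^(−(-5.610)) = 2^5.610 = 48.8403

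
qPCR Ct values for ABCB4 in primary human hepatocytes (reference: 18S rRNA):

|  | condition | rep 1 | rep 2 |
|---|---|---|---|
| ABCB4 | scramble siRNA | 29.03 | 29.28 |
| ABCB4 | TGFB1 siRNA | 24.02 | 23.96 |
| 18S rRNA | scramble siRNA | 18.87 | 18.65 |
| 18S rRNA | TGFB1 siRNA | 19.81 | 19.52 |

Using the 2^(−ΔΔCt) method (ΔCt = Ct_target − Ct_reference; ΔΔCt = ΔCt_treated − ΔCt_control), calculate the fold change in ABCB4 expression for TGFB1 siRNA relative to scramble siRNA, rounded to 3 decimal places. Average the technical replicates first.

67.182

Mean Ct: ABCB4 scramble siRNA 29.155; ABCB4 TGFB1 siRNA 23.990; 18S rRNA scramble siRNA 18.760; 18S rRNA TGFB1 siRNA 19.665
ΔCt(scramble siRNA) = 29.155 − 18.760 = 10.395
ΔCt(TGFB1 siRNA) = 23.990 − 19.665 = 4.325
ΔΔCt = 4.325 − 10.395 = -6.070
Fold change = 2^(−(-6.070)) = 2^6.070 = 67.1819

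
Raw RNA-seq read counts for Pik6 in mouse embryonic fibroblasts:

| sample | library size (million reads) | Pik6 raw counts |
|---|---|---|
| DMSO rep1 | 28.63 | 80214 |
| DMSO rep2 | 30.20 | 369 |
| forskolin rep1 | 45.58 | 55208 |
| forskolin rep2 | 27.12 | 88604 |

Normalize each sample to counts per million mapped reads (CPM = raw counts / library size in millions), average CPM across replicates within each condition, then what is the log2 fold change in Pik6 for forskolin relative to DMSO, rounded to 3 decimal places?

CPM(DMSO rep1) = 80214 / 28.63 = 2801.7464
CPM(DMSO rep2) = 369 / 30.20 = 12.2185
CPM(forskolin rep1) = 55208 / 45.58 = 1211.2330
CPM(forskolin rep2) = 88604 / 27.12 = 3267.1091
mean CPM(DMSO) = 1406.9825; mean CPM(forskolin) = 2239.1711
Fold change = 2239.1711 / 1406.9825 = 1.59147
log2(1.59147) = 0.6704

0.670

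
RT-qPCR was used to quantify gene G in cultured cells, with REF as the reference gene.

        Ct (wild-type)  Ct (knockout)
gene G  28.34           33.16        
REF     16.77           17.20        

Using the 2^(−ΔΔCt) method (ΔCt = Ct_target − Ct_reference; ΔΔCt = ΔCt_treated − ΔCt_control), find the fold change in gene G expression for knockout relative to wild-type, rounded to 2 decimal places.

0.05

ΔCt(wild-type) = 28.340 − 16.770 = 11.570
ΔCt(knockout) = 33.160 − 17.200 = 15.960
ΔΔCt = 15.960 − 11.570 = 4.390
Fold change = 2^(−4.390) = 0.048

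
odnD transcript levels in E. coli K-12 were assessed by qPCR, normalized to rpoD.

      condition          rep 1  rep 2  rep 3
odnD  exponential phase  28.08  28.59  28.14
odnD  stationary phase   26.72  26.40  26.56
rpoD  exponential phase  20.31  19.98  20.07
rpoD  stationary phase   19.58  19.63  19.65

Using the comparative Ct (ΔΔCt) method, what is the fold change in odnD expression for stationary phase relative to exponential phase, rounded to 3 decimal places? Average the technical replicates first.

2.313

Mean Ct: odnD exponential phase 28.270; odnD stationary phase 26.560; rpoD exponential phase 20.120; rpoD stationary phase 19.620
ΔCt(exponential phase) = 28.270 − 20.120 = 8.150
ΔCt(stationary phase) = 26.560 − 19.620 = 6.940
ΔΔCt = 6.940 − 8.150 = -1.210
Fold change = 2^(−(-1.210)) = 2^1.210 = 2.3134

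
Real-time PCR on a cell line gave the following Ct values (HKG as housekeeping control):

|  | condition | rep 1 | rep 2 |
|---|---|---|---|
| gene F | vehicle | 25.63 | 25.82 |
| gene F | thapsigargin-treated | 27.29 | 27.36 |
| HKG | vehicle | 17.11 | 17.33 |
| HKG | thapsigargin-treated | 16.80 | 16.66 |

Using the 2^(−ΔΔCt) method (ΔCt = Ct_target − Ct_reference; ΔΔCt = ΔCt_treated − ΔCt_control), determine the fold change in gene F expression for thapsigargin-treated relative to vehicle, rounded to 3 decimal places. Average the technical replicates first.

Mean Ct: gene F vehicle 25.725; gene F thapsigargin-treated 27.325; HKG vehicle 17.220; HKG thapsigargin-treated 16.730
ΔCt(vehicle) = 25.725 − 17.220 = 8.505
ΔCt(thapsigargin-treated) = 27.325 − 16.730 = 10.595
ΔΔCt = 10.595 − 8.505 = 2.090
Fold change = 2^(−2.090) = 0.2349

0.235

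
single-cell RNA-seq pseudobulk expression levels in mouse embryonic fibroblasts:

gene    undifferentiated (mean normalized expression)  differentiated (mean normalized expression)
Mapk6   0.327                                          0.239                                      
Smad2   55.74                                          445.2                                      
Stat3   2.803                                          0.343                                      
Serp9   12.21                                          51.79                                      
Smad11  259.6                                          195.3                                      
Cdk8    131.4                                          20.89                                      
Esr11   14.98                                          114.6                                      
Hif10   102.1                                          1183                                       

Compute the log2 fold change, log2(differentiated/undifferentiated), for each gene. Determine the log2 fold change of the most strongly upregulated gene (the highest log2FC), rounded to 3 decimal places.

3.534

log2(0.239/0.327) = -0.452  (Mapk6)
log2(445.2/55.74) = 2.998  (Smad2)
log2(0.343/2.803) = -3.031  (Stat3)
log2(51.79/12.21) = 2.085  (Serp9)
log2(195.3/259.6) = -0.411  (Smad11)
log2(20.89/131.4) = -2.653  (Cdk8)
log2(114.6/14.98) = 2.935  (Esr11)
log2(1183/102.1) = 3.534  (Hif10)
Hif10 is most strongly upregulated.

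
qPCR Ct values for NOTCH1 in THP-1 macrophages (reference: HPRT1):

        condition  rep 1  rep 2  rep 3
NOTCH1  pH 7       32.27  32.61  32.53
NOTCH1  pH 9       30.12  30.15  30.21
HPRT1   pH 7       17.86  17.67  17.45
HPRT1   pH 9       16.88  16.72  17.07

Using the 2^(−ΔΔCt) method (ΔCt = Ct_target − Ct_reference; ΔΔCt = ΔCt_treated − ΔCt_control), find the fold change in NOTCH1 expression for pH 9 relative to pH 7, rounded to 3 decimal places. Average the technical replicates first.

Mean Ct: NOTCH1 pH 7 32.470; NOTCH1 pH 9 30.160; HPRT1 pH 7 17.660; HPRT1 pH 9 16.890
ΔCt(pH 7) = 32.470 − 17.660 = 14.810
ΔCt(pH 9) = 30.160 − 16.890 = 13.270
ΔΔCt = 13.270 − 14.810 = -1.540
Fold change = 2^(−(-1.540)) = 2^1.540 = 2.9079

2.908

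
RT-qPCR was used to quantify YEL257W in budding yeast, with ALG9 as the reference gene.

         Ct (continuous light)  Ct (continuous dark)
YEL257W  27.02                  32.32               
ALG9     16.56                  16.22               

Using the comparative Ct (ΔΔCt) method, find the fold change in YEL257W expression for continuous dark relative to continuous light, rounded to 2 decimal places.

ΔCt(continuous light) = 27.020 − 16.560 = 10.460
ΔCt(continuous dark) = 32.320 − 16.220 = 16.100
ΔΔCt = 16.100 − 10.460 = 5.640
Fold change = 2^(−5.640) = 0.020

0.02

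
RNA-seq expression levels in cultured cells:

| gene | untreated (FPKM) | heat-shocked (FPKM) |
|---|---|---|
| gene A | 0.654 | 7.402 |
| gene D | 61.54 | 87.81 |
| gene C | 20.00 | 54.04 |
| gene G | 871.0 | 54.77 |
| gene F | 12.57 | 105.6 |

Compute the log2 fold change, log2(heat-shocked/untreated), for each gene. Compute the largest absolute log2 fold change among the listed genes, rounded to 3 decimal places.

3.991

log2(7.402/0.654) = 3.501  (gene A)
log2(87.81/61.54) = 0.513  (gene D)
log2(54.04/20.00) = 1.434  (gene C)
log2(54.77/871.0) = -3.991  (gene G)
log2(105.6/12.57) = 3.071  (gene F)
The largest magnitude belongs to gene G.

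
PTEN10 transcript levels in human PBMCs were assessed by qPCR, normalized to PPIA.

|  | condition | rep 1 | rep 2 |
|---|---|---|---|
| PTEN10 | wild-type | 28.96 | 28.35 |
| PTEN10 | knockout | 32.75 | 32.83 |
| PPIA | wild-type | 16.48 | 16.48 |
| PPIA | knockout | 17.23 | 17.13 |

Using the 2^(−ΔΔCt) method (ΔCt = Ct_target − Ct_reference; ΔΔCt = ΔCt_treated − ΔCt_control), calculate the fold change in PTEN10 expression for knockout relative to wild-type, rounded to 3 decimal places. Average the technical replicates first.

Mean Ct: PTEN10 wild-type 28.655; PTEN10 knockout 32.790; PPIA wild-type 16.480; PPIA knockout 17.180
ΔCt(wild-type) = 28.655 − 16.480 = 12.175
ΔCt(knockout) = 32.790 − 17.180 = 15.610
ΔΔCt = 15.610 − 12.175 = 3.435
Fold change = 2^(−3.435) = 0.0925

0.092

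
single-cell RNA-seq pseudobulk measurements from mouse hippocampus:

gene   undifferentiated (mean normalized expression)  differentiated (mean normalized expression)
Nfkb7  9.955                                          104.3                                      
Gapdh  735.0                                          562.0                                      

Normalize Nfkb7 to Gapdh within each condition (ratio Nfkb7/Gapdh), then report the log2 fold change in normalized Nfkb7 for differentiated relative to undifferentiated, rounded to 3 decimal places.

Nfkb7/Gapdh (undifferentiated) = 9.955 / 735.0 = 0.013544
Nfkb7/Gapdh (differentiated) = 104.3 / 562.0 = 0.18559
Fold change = 0.18559 / 0.013544 = 13.7023
log2(13.7023) = 3.7763

3.776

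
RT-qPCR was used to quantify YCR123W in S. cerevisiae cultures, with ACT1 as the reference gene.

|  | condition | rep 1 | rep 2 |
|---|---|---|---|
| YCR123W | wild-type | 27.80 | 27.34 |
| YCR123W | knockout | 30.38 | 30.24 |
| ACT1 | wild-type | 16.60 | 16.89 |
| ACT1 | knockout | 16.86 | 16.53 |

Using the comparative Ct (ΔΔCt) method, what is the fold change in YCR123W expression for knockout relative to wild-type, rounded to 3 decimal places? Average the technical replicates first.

0.145

Mean Ct: YCR123W wild-type 27.570; YCR123W knockout 30.310; ACT1 wild-type 16.745; ACT1 knockout 16.695
ΔCt(wild-type) = 27.570 − 16.745 = 10.825
ΔCt(knockout) = 30.310 − 16.695 = 13.615
ΔΔCt = 13.615 − 10.825 = 2.790
Fold change = 2^(−2.790) = 0.1446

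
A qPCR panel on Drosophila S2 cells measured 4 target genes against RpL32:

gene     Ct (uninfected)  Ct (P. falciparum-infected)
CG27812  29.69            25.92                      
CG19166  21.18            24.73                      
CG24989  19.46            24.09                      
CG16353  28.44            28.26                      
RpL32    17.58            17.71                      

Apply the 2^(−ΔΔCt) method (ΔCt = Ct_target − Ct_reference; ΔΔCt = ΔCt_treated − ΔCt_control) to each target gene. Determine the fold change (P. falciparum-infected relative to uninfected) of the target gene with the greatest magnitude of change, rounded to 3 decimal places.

CG27812: ΔΔCt = (25.92−17.71) − (29.69−17.58) = 8.21 − 12.11 = -3.90; fold change = 2^3.90 = 14.929
CG19166: ΔΔCt = (24.73−17.71) − (21.18−17.58) = 7.02 − 3.60 = 3.42; fold change = 2^-3.42 = 0.093
CG24989: ΔΔCt = (24.09−17.71) − (19.46−17.58) = 6.38 − 1.88 = 4.50; fold change = 2^-4.50 = 0.044
CG16353: ΔΔCt = (28.26−17.71) − (28.44−17.58) = 10.55 − 10.86 = -0.31; fold change = 2^0.31 = 1.240
CG24989 has the largest |ΔΔCt| = 4.50.

0.044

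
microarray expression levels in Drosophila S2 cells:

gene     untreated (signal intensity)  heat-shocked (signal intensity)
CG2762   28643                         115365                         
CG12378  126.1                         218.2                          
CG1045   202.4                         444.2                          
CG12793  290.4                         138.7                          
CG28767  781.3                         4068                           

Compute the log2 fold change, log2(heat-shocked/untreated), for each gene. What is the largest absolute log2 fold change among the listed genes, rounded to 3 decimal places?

2.380

log2(115365/28643) = 2.010  (CG2762)
log2(218.2/126.1) = 0.791  (CG12378)
log2(444.2/202.4) = 1.134  (CG1045)
log2(138.7/290.4) = -1.066  (CG12793)
log2(4068/781.3) = 2.380  (CG28767)
The largest magnitude belongs to CG28767.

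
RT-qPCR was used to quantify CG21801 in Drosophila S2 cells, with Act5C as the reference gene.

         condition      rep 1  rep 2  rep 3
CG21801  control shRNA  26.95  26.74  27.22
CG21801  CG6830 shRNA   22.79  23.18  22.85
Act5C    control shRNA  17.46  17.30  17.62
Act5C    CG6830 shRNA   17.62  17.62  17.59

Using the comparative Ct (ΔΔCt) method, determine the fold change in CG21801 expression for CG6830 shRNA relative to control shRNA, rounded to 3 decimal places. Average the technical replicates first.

18.126

Mean Ct: CG21801 control shRNA 26.970; CG21801 CG6830 shRNA 22.940; Act5C control shRNA 17.460; Act5C CG6830 shRNA 17.610
ΔCt(control shRNA) = 26.970 − 17.460 = 9.510
ΔCt(CG6830 shRNA) = 22.940 − 17.610 = 5.330
ΔΔCt = 5.330 − 9.510 = -4.180
Fold change = 2^(−(-4.180)) = 2^4.180 = 18.1261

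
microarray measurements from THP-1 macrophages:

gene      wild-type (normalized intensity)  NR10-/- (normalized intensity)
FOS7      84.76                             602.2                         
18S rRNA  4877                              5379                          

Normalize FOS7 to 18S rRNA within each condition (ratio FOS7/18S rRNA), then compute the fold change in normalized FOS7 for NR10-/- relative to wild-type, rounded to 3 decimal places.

FOS7/18S rRNA (wild-type) = 84.76 / 4877 = 0.01738
FOS7/18S rRNA (NR10-/-) = 602.2 / 5379 = 0.11195
Fold change = 0.11195 / 0.01738 = 6.4417

6.442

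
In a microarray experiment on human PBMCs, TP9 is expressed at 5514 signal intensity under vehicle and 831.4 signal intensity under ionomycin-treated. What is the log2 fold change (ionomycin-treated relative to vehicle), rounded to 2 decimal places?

Fold change = 831.4 / 5514 = 0.1508
log2(0.1508) = -2.729

-2.73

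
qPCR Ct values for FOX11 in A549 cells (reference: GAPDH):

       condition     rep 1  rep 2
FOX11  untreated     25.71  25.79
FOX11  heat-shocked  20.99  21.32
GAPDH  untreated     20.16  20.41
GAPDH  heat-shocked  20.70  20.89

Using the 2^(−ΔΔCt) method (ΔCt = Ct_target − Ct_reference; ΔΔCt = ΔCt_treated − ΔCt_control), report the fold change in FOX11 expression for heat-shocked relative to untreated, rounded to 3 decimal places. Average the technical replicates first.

34.416

Mean Ct: FOX11 untreated 25.750; FOX11 heat-shocked 21.155; GAPDH untreated 20.285; GAPDH heat-shocked 20.795
ΔCt(untreated) = 25.750 − 20.285 = 5.465
ΔCt(heat-shocked) = 21.155 − 20.795 = 0.360
ΔΔCt = 0.360 − 5.465 = -5.105
Fold change = 2^(−(-5.105)) = 2^5.105 = 34.4158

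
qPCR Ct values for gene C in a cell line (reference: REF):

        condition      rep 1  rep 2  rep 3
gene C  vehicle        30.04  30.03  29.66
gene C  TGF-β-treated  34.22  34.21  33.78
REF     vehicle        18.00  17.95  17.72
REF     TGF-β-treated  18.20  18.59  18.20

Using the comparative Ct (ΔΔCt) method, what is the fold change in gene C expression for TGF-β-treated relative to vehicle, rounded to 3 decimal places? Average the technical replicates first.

0.076

Mean Ct: gene C vehicle 29.910; gene C TGF-β-treated 34.070; REF vehicle 17.890; REF TGF-β-treated 18.330
ΔCt(vehicle) = 29.910 − 17.890 = 12.020
ΔCt(TGF-β-treated) = 34.070 − 18.330 = 15.740
ΔΔCt = 15.740 − 12.020 = 3.720
Fold change = 2^(−3.720) = 0.0759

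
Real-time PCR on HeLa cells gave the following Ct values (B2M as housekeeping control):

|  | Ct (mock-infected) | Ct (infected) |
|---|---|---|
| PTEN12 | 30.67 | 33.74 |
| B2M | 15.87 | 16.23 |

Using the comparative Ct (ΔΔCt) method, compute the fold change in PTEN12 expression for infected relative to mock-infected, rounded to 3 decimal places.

ΔCt(mock-infected) = 30.670 − 15.870 = 14.800
ΔCt(infected) = 33.740 − 16.230 = 17.510
ΔΔCt = 17.510 − 14.800 = 2.710
Fold change = 2^(−2.710) = 0.1528

0.153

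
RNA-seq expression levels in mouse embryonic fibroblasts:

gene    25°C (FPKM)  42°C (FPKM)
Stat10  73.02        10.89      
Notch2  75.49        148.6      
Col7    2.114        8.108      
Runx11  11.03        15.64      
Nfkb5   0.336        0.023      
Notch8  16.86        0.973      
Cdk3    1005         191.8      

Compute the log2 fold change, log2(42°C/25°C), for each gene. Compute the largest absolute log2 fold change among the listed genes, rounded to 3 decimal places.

log2(10.89/73.02) = -2.745  (Stat10)
log2(148.6/75.49) = 0.977  (Notch2)
log2(8.108/2.114) = 1.939  (Col7)
log2(15.64/11.03) = 0.504  (Runx11)
log2(0.023/0.336) = -3.869  (Nfkb5)
log2(0.973/16.86) = -4.115  (Notch8)
log2(191.8/1005) = -2.390  (Cdk3)
The largest magnitude belongs to Notch8.

4.115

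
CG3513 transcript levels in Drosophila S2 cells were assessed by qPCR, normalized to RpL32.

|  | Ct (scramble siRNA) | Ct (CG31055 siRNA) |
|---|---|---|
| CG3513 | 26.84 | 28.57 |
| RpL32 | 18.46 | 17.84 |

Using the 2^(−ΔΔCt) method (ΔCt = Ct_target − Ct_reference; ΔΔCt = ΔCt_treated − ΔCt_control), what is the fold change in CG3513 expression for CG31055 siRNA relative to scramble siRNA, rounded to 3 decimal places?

0.196

ΔCt(scramble siRNA) = 26.840 − 18.460 = 8.380
ΔCt(CG31055 siRNA) = 28.570 − 17.840 = 10.730
ΔΔCt = 10.730 − 8.380 = 2.350
Fold change = 2^(−2.350) = 0.1961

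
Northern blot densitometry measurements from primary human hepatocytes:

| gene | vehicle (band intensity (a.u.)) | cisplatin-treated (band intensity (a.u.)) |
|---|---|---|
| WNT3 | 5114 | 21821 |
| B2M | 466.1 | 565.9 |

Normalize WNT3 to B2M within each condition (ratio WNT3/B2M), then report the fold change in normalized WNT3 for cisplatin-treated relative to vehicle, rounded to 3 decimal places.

WNT3/B2M (vehicle) = 5114 / 466.1 = 10.972
WNT3/B2M (cisplatin-treated) = 21821 / 565.9 = 38.56
Fold change = 38.56 / 10.972 = 3.5144

3.514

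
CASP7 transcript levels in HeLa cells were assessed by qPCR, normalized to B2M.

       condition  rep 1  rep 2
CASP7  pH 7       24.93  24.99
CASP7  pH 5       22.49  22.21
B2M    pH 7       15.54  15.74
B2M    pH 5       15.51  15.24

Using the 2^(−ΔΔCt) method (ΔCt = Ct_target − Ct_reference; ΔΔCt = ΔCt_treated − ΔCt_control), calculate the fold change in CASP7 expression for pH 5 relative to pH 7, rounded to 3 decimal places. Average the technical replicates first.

5.081

Mean Ct: CASP7 pH 7 24.960; CASP7 pH 5 22.350; B2M pH 7 15.640; B2M pH 5 15.375
ΔCt(pH 7) = 24.960 − 15.640 = 9.320
ΔCt(pH 5) = 22.350 − 15.375 = 6.975
ΔΔCt = 6.975 − 9.320 = -2.345
Fold change = 2^(−(-2.345)) = 2^2.345 = 5.0806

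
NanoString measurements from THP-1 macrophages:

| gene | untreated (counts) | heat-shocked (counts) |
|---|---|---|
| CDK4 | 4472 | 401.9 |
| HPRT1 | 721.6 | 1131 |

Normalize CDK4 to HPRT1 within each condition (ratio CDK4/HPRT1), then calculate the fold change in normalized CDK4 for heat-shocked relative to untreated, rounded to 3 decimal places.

CDK4/HPRT1 (untreated) = 4472 / 721.6 = 6.1973
CDK4/HPRT1 (heat-shocked) = 401.9 / 1131 = 0.35535
Fold change = 0.35535 / 6.1973 = 0.0573

0.057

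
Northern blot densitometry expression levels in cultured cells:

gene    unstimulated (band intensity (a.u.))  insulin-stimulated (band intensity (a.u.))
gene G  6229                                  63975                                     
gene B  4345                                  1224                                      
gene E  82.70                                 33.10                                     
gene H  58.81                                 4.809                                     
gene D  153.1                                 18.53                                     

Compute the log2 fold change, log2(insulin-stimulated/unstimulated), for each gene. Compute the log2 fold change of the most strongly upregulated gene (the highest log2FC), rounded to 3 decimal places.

3.360

log2(63975/6229) = 3.360  (gene G)
log2(1224/4345) = -1.828  (gene B)
log2(33.10/82.70) = -1.321  (gene E)
log2(4.809/58.81) = -3.612  (gene H)
log2(18.53/153.1) = -3.047  (gene D)
gene G is most strongly upregulated.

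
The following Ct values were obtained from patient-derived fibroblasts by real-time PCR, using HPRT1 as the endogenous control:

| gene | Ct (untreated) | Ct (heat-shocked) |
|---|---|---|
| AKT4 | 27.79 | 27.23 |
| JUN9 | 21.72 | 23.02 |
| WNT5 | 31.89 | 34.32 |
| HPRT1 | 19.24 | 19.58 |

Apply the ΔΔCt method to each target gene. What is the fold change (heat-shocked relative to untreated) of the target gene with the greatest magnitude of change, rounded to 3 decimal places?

0.235

AKT4: ΔΔCt = (27.23−19.58) − (27.79−19.24) = 7.65 − 8.55 = -0.90; fold change = 2^0.90 = 1.866
JUN9: ΔΔCt = (23.02−19.58) − (21.72−19.24) = 3.44 − 2.48 = 0.96; fold change = 2^-0.96 = 0.514
WNT5: ΔΔCt = (34.32−19.58) − (31.89−19.24) = 14.74 − 12.65 = 2.09; fold change = 2^-2.09 = 0.235
WNT5 has the largest |ΔΔCt| = 2.09.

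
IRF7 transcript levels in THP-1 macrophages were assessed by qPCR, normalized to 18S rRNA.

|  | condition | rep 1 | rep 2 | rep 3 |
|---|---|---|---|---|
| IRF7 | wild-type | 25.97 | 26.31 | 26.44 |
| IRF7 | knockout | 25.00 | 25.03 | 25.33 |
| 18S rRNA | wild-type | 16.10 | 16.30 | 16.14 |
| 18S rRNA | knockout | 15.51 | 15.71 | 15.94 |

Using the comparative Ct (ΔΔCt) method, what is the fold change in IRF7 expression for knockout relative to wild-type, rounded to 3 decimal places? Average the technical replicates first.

1.580

Mean Ct: IRF7 wild-type 26.240; IRF7 knockout 25.120; 18S rRNA wild-type 16.180; 18S rRNA knockout 15.720
ΔCt(wild-type) = 26.240 − 16.180 = 10.060
ΔCt(knockout) = 25.120 − 15.720 = 9.400
ΔΔCt = 9.400 − 10.060 = -0.660
Fold change = 2^(−(-0.660)) = 2^0.660 = 1.5801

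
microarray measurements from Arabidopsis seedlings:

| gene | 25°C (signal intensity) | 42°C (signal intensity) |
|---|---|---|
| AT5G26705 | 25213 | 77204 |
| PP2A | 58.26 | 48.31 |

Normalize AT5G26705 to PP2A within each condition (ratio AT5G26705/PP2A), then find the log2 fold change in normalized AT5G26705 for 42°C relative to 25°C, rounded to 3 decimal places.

AT5G26705/PP2A (25°C) = 25213 / 58.26 = 432.77
AT5G26705/PP2A (42°C) = 77204 / 48.31 = 1598.1
Fold change = 1598.1 / 432.77 = 3.6927
log2(3.6927) = 1.8847

1.885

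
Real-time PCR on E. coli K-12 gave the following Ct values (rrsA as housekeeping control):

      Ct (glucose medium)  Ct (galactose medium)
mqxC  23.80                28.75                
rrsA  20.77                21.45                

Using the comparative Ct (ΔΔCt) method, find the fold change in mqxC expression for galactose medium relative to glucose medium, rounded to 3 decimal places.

0.052

ΔCt(glucose medium) = 23.800 − 20.770 = 3.030
ΔCt(galactose medium) = 28.750 − 21.450 = 7.300
ΔΔCt = 7.300 − 3.030 = 4.270
Fold change = 2^(−4.270) = 0.0518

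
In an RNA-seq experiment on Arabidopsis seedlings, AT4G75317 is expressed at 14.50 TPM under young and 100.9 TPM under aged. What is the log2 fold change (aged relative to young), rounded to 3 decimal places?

Fold change = 100.9 / 14.50 = 6.9586
log2(6.9586) = 2.7988

2.799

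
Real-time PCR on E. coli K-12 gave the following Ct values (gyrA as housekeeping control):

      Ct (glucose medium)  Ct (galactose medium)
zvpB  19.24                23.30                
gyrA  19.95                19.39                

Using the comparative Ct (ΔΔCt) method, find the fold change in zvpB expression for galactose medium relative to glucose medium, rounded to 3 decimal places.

0.041

ΔCt(glucose medium) = 19.240 − 19.950 = -0.710
ΔCt(galactose medium) = 23.300 − 19.390 = 3.910
ΔΔCt = 3.910 − (-0.710) = 4.620
Fold change = 2^(−4.620) = 0.0407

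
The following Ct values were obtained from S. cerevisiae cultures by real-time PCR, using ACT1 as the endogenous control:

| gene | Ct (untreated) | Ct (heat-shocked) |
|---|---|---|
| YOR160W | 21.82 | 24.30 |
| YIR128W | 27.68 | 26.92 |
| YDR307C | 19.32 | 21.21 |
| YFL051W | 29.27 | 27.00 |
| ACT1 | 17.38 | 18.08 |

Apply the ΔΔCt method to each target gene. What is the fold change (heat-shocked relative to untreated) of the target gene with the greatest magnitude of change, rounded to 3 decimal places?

7.835

YOR160W: ΔΔCt = (24.30−18.08) − (21.82−17.38) = 6.22 − 4.44 = 1.78; fold change = 2^-1.78 = 0.291
YIR128W: ΔΔCt = (26.92−18.08) − (27.68−17.38) = 8.84 − 10.30 = -1.46; fold change = 2^1.46 = 2.751
YDR307C: ΔΔCt = (21.21−18.08) − (19.32−17.38) = 3.13 − 1.94 = 1.19; fold change = 2^-1.19 = 0.438
YFL051W: ΔΔCt = (27.00−18.08) − (29.27−17.38) = 8.92 − 11.89 = -2.97; fold change = 2^2.97 = 7.835
YFL051W has the largest |ΔΔCt| = 2.97.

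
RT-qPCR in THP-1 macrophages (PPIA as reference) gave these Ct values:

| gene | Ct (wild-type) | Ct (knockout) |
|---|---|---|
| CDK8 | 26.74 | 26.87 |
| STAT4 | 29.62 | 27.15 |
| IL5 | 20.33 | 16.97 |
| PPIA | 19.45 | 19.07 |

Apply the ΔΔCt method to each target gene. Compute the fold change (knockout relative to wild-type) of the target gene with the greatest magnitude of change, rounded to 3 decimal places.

7.890

CDK8: ΔΔCt = (26.87−19.07) − (26.74−19.45) = 7.80 − 7.29 = 0.51; fold change = 2^-0.51 = 0.702
STAT4: ΔΔCt = (27.15−19.07) − (29.62−19.45) = 8.08 − 10.17 = -2.09; fold change = 2^2.09 = 4.257
IL5: ΔΔCt = (16.97−19.07) − (20.33−19.45) = -2.10 − 0.88 = -2.98; fold change = 2^2.98 = 7.890
IL5 has the largest |ΔΔCt| = 2.98.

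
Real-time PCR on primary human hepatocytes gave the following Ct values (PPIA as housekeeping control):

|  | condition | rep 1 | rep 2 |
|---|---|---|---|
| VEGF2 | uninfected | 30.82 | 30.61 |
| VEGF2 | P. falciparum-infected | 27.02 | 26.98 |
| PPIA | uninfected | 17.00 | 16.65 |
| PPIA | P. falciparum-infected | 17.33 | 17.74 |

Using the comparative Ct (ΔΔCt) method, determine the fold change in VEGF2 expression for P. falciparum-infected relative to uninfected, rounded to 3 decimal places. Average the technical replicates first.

21.481

Mean Ct: VEGF2 uninfected 30.715; VEGF2 P. falciparum-infected 27.000; PPIA uninfected 16.825; PPIA P. falciparum-infected 17.535
ΔCt(uninfected) = 30.715 − 16.825 = 13.890
ΔCt(P. falciparum-infected) = 27.000 − 17.535 = 9.465
ΔΔCt = 9.465 − 13.890 = -4.425
Fold change = 2^(−(-4.425)) = 2^4.425 = 21.4812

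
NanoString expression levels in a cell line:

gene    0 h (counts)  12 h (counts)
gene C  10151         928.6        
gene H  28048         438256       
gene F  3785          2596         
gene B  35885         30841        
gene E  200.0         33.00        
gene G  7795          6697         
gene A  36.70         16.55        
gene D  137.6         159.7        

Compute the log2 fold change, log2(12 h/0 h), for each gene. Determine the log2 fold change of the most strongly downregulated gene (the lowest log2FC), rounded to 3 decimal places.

-3.450

log2(928.6/10151) = -3.450  (gene C)
log2(438256/28048) = 3.966  (gene H)
log2(2596/3785) = -0.544  (gene F)
log2(30841/35885) = -0.219  (gene B)
log2(33.00/200.0) = -2.599  (gene E)
log2(6697/7795) = -0.219  (gene G)
log2(16.55/36.70) = -1.149  (gene A)
log2(159.7/137.6) = 0.215  (gene D)
gene C is most strongly downregulated.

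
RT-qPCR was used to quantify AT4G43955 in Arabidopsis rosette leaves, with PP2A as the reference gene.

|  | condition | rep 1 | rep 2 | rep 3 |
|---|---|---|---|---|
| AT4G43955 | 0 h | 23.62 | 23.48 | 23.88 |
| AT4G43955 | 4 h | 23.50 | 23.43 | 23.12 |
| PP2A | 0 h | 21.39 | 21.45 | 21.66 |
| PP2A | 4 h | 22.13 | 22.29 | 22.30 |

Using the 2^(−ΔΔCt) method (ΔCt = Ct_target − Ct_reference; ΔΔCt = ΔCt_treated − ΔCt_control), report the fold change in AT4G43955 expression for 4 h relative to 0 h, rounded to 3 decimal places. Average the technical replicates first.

Mean Ct: AT4G43955 0 h 23.660; AT4G43955 4 h 23.350; PP2A 0 h 21.500; PP2A 4 h 22.240
ΔCt(0 h) = 23.660 − 21.500 = 2.160
ΔCt(4 h) = 23.350 − 22.240 = 1.110
ΔΔCt = 1.110 − 2.160 = -1.050
Fold change = 2^(−(-1.050)) = 2^1.050 = 2.0705

2.071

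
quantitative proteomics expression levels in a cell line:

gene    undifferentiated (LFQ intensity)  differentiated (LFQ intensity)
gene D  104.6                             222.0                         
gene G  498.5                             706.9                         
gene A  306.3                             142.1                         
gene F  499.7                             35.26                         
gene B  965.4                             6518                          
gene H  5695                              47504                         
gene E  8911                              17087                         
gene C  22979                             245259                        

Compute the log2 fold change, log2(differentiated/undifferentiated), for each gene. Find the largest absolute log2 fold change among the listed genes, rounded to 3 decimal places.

log2(222.0/104.6) = 1.086  (gene D)
log2(706.9/498.5) = 0.504  (gene G)
log2(142.1/306.3) = -1.108  (gene A)
log2(35.26/499.7) = -3.825  (gene F)
log2(6518/965.4) = 2.755  (gene B)
log2(47504/5695) = 3.060  (gene H)
log2(17087/8911) = 0.939  (gene E)
log2(245259/22979) = 3.416  (gene C)
The largest magnitude belongs to gene F.

3.825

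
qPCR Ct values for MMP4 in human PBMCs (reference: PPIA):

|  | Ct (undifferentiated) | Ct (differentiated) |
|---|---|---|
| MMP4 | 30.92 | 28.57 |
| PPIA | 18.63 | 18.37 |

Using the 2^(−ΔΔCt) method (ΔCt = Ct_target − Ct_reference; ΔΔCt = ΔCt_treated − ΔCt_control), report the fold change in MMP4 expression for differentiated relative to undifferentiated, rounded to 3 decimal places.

4.257

ΔCt(undifferentiated) = 30.920 − 18.630 = 12.290
ΔCt(differentiated) = 28.570 − 18.370 = 10.200
ΔΔCt = 10.200 − 12.290 = -2.090
Fold change = 2^(−(-2.090)) = 2^2.090 = 4.2575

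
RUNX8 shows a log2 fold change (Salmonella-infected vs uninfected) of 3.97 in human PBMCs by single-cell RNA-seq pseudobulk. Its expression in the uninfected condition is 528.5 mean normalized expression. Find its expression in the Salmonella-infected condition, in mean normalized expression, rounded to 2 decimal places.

8281.98

Fold change = 2^(3.97) = 15.6707
Salmonella-infected expression = 528.5 × 15.6707 = 8281.98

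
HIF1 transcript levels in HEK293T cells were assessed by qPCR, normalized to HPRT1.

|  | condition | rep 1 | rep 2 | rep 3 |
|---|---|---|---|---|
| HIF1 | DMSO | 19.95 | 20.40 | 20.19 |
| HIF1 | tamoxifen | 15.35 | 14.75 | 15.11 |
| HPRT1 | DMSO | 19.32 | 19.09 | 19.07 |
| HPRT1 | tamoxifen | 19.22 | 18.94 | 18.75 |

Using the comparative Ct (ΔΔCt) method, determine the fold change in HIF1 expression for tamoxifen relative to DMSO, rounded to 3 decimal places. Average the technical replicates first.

Mean Ct: HIF1 DMSO 20.180; HIF1 tamoxifen 15.070; HPRT1 DMSO 19.160; HPRT1 tamoxifen 18.970
ΔCt(DMSO) = 20.180 − 19.160 = 1.020
ΔCt(tamoxifen) = 15.070 − 18.970 = -3.900
ΔΔCt = -3.900 − 1.020 = -4.920
Fold change = 2^(−(-4.920)) = 2^4.920 = 30.2738

30.274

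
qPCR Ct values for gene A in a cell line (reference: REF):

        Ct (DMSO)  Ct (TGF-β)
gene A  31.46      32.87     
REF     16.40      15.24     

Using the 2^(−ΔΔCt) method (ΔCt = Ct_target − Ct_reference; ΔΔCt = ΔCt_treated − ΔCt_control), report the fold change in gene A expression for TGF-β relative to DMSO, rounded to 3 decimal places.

0.168

ΔCt(DMSO) = 31.460 − 16.400 = 15.060
ΔCt(TGF-β) = 32.870 − 15.240 = 17.630
ΔΔCt = 17.630 − 15.060 = 2.570
Fold change = 2^(−2.570) = 0.1684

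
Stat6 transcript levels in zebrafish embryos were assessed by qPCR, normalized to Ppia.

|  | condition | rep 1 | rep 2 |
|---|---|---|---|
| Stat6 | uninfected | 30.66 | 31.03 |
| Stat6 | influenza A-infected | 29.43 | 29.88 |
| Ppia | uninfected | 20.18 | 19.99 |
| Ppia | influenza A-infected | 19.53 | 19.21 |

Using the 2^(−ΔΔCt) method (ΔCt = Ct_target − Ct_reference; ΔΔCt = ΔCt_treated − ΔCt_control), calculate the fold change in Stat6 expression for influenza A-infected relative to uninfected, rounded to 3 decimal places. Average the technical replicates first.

Mean Ct: Stat6 uninfected 30.845; Stat6 influenza A-infected 29.655; Ppia uninfected 20.085; Ppia influenza A-infected 19.370
ΔCt(uninfected) = 30.845 − 20.085 = 10.760
ΔCt(influenza A-infected) = 29.655 − 19.370 = 10.285
ΔΔCt = 10.285 − 10.760 = -0.475
Fold change = 2^(−(-0.475)) = 2^0.475 = 1.3899

1.390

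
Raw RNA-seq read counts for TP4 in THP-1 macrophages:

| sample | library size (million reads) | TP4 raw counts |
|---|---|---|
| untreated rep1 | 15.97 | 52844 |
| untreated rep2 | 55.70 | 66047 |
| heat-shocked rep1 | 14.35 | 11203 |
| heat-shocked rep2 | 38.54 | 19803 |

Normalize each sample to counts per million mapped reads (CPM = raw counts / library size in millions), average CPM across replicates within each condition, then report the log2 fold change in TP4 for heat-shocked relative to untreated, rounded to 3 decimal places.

-1.796

CPM(untreated rep1) = 52844 / 15.97 = 3308.9543
CPM(untreated rep2) = 66047 / 55.70 = 1185.7630
CPM(heat-shocked rep1) = 11203 / 14.35 = 780.6969
CPM(heat-shocked rep2) = 19803 / 38.54 = 513.8298
mean CPM(untreated) = 2247.3587; mean CPM(heat-shocked) = 647.2633
Fold change = 647.2633 / 2247.3587 = 0.28801
log2(0.28801) = -1.7958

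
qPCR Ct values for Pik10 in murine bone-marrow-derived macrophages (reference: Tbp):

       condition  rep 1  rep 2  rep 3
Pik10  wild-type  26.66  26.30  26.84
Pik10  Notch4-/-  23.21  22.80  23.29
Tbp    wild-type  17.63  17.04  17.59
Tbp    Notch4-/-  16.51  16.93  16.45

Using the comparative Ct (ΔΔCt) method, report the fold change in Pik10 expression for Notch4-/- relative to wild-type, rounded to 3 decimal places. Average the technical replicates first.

Mean Ct: Pik10 wild-type 26.600; Pik10 Notch4-/- 23.100; Tbp wild-type 17.420; Tbp Notch4-/- 16.630
ΔCt(wild-type) = 26.600 − 17.420 = 9.180
ΔCt(Notch4-/-) = 23.100 − 16.630 = 6.470
ΔΔCt = 6.470 − 9.180 = -2.710
Fold change = 2^(−(-2.710)) = 2^2.710 = 6.5432

6.543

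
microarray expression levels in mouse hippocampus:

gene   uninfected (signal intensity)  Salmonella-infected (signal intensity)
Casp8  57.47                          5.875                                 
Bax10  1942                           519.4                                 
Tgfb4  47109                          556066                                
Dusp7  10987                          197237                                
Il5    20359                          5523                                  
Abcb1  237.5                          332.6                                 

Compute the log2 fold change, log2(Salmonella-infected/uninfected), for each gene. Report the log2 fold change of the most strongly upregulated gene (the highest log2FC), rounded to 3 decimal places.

log2(5.875/57.47) = -3.290  (Casp8)
log2(519.4/1942) = -1.903  (Bax10)
log2(556066/47109) = 3.561  (Tgfb4)
log2(197237/10987) = 4.166  (Dusp7)
log2(5523/20359) = -1.882  (Il5)
log2(332.6/237.5) = 0.486  (Abcb1)
Dusp7 is most strongly upregulated.

4.166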